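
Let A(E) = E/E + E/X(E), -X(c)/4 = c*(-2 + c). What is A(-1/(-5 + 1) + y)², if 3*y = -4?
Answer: 1600/1369 ≈ 1.1687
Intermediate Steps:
X(c) = -4*c*(-2 + c)
y = -4/3 (y = (⅓)*(-4) = -4/3 ≈ -1.3333)
A(E) = 1 + 1/(4*(2 - E)) (A(E) = E/E + E/((4*E*(2 - E))) = 1 + E*(1/(4*E*(2 - E))) = 1 + 1/(4*(2 - E)))
A(-1/(-5 + 1) + y)² = ((-9/4 + (-1/(-5 + 1) - 4/3))/(-2 + (-1/(-5 + 1) - 4/3)))² = ((-9/4 + (-1/(-4) - 4/3))/(-2 + (-1/(-4) - 4/3)))² = ((-9/4 + (-¼*(-1) - 4/3))/(-2 + (-¼*(-1) - 4/3)))² = ((-9/4 + (¼ - 4/3))/(-2 + (¼ - 4/3)))² = ((-9/4 - 13/12)/(-2 - 13/12))² = (-10/3/(-37/12))² = (-12/37*(-10/3))² = (40/37)² = 1600/1369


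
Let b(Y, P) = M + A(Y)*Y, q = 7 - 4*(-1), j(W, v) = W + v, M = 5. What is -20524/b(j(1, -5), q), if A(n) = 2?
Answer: 20524/3 ≈ 6841.3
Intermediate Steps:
q = 11 (q = 7 + 4 = 11)
b(Y, P) = 5 + 2*Y
-20524/b(j(1, -5), q) = -20524/(5 + 2*(1 - 5)) = -20524/(5 + 2*(-4)) = -20524/(5 - 8) = -20524/(-3) = -20524*(-⅓) = 20524/3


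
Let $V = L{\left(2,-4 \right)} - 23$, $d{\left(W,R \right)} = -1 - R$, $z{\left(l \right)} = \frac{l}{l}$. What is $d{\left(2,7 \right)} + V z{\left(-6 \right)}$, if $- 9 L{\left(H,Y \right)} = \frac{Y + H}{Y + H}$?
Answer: $- \frac{280}{9} \approx -31.111$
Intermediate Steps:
$z{\left(l \right)} = 1$
$L{\left(H,Y \right)} = - \frac{1}{9}$ ($L{\left(H,Y \right)} = - \frac{\left(Y + H\right) \frac{1}{Y + H}}{9} = - \frac{\left(H + Y\right) \frac{1}{H + Y}}{9} = \left(- \frac{1}{9}\right) 1 = - \frac{1}{9}$)
$V = - \frac{208}{9}$ ($V = - \frac{1}{9} - 23 = - \frac{208}{9} \approx -23.111$)
$d{\left(2,7 \right)} + V z{\left(-6 \right)} = \left(-1 - 7\right) - \frac{208}{9} = -8 - \frac{208}{9} = - \frac{280}{9}$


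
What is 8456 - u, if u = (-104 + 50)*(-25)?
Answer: 7106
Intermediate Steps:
u = 1350 (u = -54*(-25) = 1350)
8456 - u = 8456 - 1*1350 = 8456 - 1350 = 7106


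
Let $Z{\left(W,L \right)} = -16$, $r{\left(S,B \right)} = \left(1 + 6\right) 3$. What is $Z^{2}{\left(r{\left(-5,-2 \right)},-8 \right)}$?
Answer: $256$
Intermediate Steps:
$r{\left(S,B \right)} = 21$ ($r{\left(S,B \right)} = 7 \cdot 3 = 21$)
$Z^{2}{\left(r{\left(-5,-2 \right)},-8 \right)} = \left(-16\right)^{2} = 256$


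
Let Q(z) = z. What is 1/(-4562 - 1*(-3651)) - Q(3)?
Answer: -2734/911 ≈ -3.0011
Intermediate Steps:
1/(-4562 - 1*(-3651)) - Q(3) = 1/(-4562 - 1*(-3651)) - 1*3 = 1/(-4562 + 3651) - 3 = 1/(-911) - 3 = -1/911 - 3 = -2734/911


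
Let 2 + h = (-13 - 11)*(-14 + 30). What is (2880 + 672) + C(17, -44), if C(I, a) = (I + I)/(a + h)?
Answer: 763663/215 ≈ 3551.9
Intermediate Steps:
h = -386 (h = -2 + (-13 - 11)*(-14 + 30) = -2 - 24*16 = -2 - 384 = -386)
C(I, a) = 2*I/(-386 + a) (C(I, a) = (I + I)/(a - 386) = (2*I)/(-386 + a) = 2*I/(-386 + a))
(2880 + 672) + C(17, -44) = (2880 + 672) + 2*17/(-386 - 44) = 3552 + 2*17/(-430) = 3552 + 2*17*(-1/430) = 3552 - 17/215 = 763663/215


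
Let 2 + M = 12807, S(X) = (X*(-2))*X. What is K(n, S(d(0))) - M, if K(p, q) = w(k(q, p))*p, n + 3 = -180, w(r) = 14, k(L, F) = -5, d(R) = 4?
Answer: -15367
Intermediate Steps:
n = -183 (n = -3 - 180 = -183)
S(X) = -2*X**2 (S(X) = (-2*X)*X = -2*X**2)
K(p, q) = 14*p
M = 12805 (M = -2 + 12807 = 12805)
K(n, S(d(0))) - M = 14*(-183) - 1*12805 = -2562 - 12805 = -15367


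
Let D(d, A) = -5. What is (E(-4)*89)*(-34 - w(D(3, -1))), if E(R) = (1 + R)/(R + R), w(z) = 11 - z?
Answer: -6675/4 ≈ -1668.8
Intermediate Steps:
E(R) = (1 + R)/(2*R) (E(R) = (1 + R)/((2*R)) = (1 + R)*(1/(2*R)) = (1 + R)/(2*R))
(E(-4)*89)*(-34 - w(D(3, -1))) = (((½)*(1 - 4)/(-4))*89)*(-34 - (11 - 1*(-5))) = (((½)*(-¼)*(-3))*89)*(-34 - (11 + 5)) = ((3/8)*89)*(-34 - 1*16) = 267*(-34 - 16)/8 = (267/8)*(-50) = -6675/4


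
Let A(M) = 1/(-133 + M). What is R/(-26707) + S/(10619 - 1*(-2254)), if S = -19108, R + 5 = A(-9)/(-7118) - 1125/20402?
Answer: -5261069398602319619/3544818073313176716 ≈ -1.4842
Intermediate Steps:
R = -52122149829/10310721956 (R = -5 + (1/(-133 - 9*(-7118)) - 1125/20402) = -5 + (-1/7118/(-142) - 1125*1/20402) = -5 + (-1/142*(-1/7118) - 1125/20402) = -5 + (1/1010756 - 1125/20402) = -5 - 568540049/10310721956 = -52122149829/10310721956 ≈ -5.0551)
R/(-26707) + S/(10619 - 1*(-2254)) = -52122149829/10310721956/(-26707) - 19108/(10619 - 1*(-2254)) = -52122149829/10310721956*(-1/26707) - 19108/(10619 + 2254) = 52122149829/275368451278892 - 19108/12873 = -5261069398602319619/3544818073313176716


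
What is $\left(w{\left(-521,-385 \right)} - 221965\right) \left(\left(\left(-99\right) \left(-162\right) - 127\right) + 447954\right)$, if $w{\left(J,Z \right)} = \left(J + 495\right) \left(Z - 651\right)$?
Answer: $-90467127085$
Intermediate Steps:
$w{\left(J,Z \right)} = \left(-651 + Z\right) \left(495 + J\right)$ ($w{\left(J,Z \right)} = \left(495 + J\right) \left(-651 + Z\right) = \left(-651 + Z\right) \left(495 + J\right)$)
$\left(w{\left(-521,-385 \right)} - 221965\right) \left(\left(\left(-99\right) \left(-162\right) - 127\right) + 447954\right) = \left(\left(-322245 - -339171 + 495 \left(-385\right) - -200585\right) - 221965\right) \left(\left(\left(-99\right) \left(-162\right) - 127\right) + 447954\right) = \left(\left(-322245 + 339171 - 190575 + 200585\right) - 221965\right) \left(\left(16038 - 127\right) + 447954\right) = \left(26936 - 221965\right) \left(15911 + 447954\right) = \left(-195029\right) 463865 = -90467127085$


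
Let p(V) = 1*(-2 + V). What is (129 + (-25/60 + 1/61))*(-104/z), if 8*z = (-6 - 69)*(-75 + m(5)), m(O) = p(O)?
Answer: -489502/24705 ≈ -19.814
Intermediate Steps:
p(V) = -2 + V
m(O) = -2 + O
z = 675 (z = ((-6 - 69)*(-75 + (-2 + 5)))/8 = (-75*(-75 + 3))/8 = (-75*(-72))/8 = (⅛)*5400 = 675)
(129 + (-25/60 + 1/61))*(-104/z) = (129 + (-25/60 + 1/61))*(-104/675) = (129 + (-25*1/60 + 1*(1/61)))*(-104*1/675) = (129 + (-5/12 + 1/61))*(-104/675) = (129 - 293/732)*(-104/675) = (94135/732)*(-104/675) = -489502/24705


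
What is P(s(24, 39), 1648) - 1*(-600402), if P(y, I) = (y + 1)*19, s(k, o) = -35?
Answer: 599756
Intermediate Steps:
P(y, I) = 19 + 19*y (P(y, I) = (1 + y)*19 = 19 + 19*y)
P(s(24, 39), 1648) - 1*(-600402) = (19 + 19*(-35)) - 1*(-600402) = (19 - 665) + 600402 = -646 + 600402 = 599756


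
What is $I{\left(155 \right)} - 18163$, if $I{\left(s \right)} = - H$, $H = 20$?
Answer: $-18183$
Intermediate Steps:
$I{\left(s \right)} = -20$ ($I{\left(s \right)} = \left(-1\right) 20 = -20$)
$I{\left(155 \right)} - 18163 = -20 - 18163 = -18183$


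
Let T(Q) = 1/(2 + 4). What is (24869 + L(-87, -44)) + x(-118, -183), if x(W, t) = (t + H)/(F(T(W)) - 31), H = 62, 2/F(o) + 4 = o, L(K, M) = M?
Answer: 18000908/725 ≈ 24829.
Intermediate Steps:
T(Q) = ⅙ (T(Q) = 1/6 = ⅙)
F(o) = 2/(-4 + o)
x(W, t) = -1426/725 - 23*t/725 (x(W, t) = (t + 62)/(2/(-4 + ⅙) - 31) = (62 + t)/(2/(-23/6) - 31) = (62 + t)/(2*(-6/23) - 31) = (62 + t)/(-12/23 - 31) = (62 + t)/(-725/23) = (62 + t)*(-23/725) = -1426/725 - 23*t/725)
(24869 + L(-87, -44)) + x(-118, -183) = (24869 - 44) + (-1426/725 - 23/725*(-183)) = 24825 + (-1426/725 + 4209/725) = 24825 + 2783/725 = 18000908/725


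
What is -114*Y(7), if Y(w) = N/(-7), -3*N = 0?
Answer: 0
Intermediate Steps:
N = 0 (N = -⅓*0 = 0)
Y(w) = 0 (Y(w) = 0/(-7) = 0*(-⅐) = 0)
-114*Y(7) = -114*0 = 0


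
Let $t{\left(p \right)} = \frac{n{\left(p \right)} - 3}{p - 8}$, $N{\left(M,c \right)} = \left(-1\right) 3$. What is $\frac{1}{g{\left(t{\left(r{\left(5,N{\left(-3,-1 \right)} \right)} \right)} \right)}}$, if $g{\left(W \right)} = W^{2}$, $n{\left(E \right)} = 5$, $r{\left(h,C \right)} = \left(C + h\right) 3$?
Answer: $1$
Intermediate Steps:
$N{\left(M,c \right)} = -3$
$r{\left(h,C \right)} = 3 C + 3 h$
$t{\left(p \right)} = \frac{2}{-8 + p}$ ($t{\left(p \right)} = \frac{5 - 3}{p - 8} = \frac{2}{-8 + p}$)
$\frac{1}{g{\left(t{\left(r{\left(5,N{\left(-3,-1 \right)} \right)} \right)} \right)}} = \frac{1}{\left(\frac{2}{-8 + \left(3 \left(-3\right) + 3 \cdot 5\right)}\right)^{2}} = \frac{1}{\left(\frac{2}{-8 + \left(-9 + 15\right)}\right)^{2}} = \frac{1}{\left(\frac{2}{-8 + 6}\right)^{2}} = \frac{1}{\left(\frac{2}{-2}\right)^{2}} = \frac{1}{\left(2 \left(- \frac{1}{2}\right)\right)^{2}} = \frac{1}{\left(-1\right)^{2}} = 1^{-1} = 1$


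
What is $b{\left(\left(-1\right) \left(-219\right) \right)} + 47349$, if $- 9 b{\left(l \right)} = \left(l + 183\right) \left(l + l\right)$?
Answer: $27785$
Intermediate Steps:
$b{\left(l \right)} = - \frac{2 l \left(183 + l\right)}{9}$ ($b{\left(l \right)} = - \frac{\left(l + 183\right) \left(l + l\right)}{9} = - \frac{\left(183 + l\right) 2 l}{9} = - \frac{2 l \left(183 + l\right)}{9}$)
$b{\left(\left(-1\right) \left(-219\right) \right)} + 47349 = - \frac{2 \left(\left(-1\right) \left(-219\right)\right) \left(183 - -219\right)}{9} + 47349 = \left(- \frac{2}{9}\right) 219 \left(183 + 219\right) + 47349 = \left(- \frac{2}{9}\right) 219 \cdot 402 + 47349 = -19564 + 47349 = 27785$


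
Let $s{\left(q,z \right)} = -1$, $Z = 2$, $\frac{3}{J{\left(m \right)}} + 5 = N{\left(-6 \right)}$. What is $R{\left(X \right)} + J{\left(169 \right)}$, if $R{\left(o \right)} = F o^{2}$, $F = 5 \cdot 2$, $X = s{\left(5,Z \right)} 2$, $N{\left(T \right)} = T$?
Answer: $\frac{437}{11} \approx 39.727$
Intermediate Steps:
$J{\left(m \right)} = - \frac{3}{11}$ ($J{\left(m \right)} = \frac{3}{-5 - 6} = \frac{3}{-11} = 3 \left(- \frac{1}{11}\right) = - \frac{3}{11}$)
$X = -2$ ($X = \left(-1\right) 2 = -2$)
$F = 10$
$R{\left(o \right)} = 10 o^{2}$
$R{\left(X \right)} + J{\left(169 \right)} = 10 \left(-2\right)^{2} - \frac{3}{11} = 10 \cdot 4 - \frac{3}{11} = 40 - \frac{3}{11} = \frac{437}{11}$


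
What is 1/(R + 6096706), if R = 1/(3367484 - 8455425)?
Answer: 5087941/31019680422345 ≈ 1.6402e-7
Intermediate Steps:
R = -1/5087941 (R = 1/(-5087941) = -1/5087941 ≈ -1.9654e-7)
1/(R + 6096706) = 1/(-1/5087941 + 6096706) = 1/(31019680422345/5087941) = 5087941/31019680422345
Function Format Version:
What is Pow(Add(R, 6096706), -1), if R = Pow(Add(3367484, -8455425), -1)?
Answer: Rational(5087941, 31019680422345) ≈ 1.6402e-7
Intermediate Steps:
R = Rational(-1, 5087941) (R = Pow(-5087941, -1) = Rational(-1, 5087941) ≈ -1.9654e-7)
Pow(Add(R, 6096706), -1) = Pow(Add(Rational(-1, 5087941), 6096706), -1) = Pow(Rational(31019680422345, 5087941), -1) = Rational(5087941, 31019680422345)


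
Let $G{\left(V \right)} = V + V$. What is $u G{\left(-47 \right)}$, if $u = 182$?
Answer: $-17108$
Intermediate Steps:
$G{\left(V \right)} = 2 V$
$u G{\left(-47 \right)} = 182 \cdot 2 \left(-47\right) = 182 \left(-94\right) = -17108$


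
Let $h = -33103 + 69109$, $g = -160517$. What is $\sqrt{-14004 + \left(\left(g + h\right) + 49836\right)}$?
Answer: $i \sqrt{88679} \approx 297.79 i$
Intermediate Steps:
$h = 36006$
$\sqrt{-14004 + \left(\left(g + h\right) + 49836\right)} = \sqrt{-14004 + \left(\left(-160517 + 36006\right) + 49836\right)} = \sqrt{-14004 + \left(-124511 + 49836\right)} = \sqrt{-14004 - 74675} = \sqrt{-88679} = i \sqrt{88679}$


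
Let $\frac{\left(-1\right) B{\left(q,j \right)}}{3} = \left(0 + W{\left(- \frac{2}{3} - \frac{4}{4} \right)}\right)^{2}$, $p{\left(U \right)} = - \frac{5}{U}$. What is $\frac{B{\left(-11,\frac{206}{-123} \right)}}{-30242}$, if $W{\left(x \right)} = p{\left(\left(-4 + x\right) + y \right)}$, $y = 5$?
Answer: $\frac{675}{120968} \approx 0.00558$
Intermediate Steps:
$W{\left(x \right)} = - \frac{5}{1 + x}$ ($W{\left(x \right)} = - \frac{5}{\left(-4 + x\right) + 5} = - \frac{5}{1 + x}$)
$B{\left(q,j \right)} = - \frac{675}{4}$ ($B{\left(q,j \right)} = - 3 \left(0 - \frac{5}{1 - \left(1 + \frac{2}{3}\right)}\right)^{2} = - 3 \left(0 - \frac{5}{1 - \frac{5}{3}}\right)^{2} = - 3 \left(0 - \frac{5}{- \frac{2}{3}}\right)^{2} = - 3 \left(0 - - \frac{15}{2}\right)^{2} = - 3 \left(0 + \frac{15}{2}\right)^{2} = - 3 \left(\frac{15}{2}\right)^{2} = \left(-3\right) \frac{225}{4} = - \frac{675}{4}$)
$\frac{B{\left(-11,\frac{206}{-123} \right)}}{-30242} = - \frac{675}{4 \left(-30242\right)} = \left(- \frac{675}{4}\right) \left(- \frac{1}{30242}\right) = \frac{675}{120968}$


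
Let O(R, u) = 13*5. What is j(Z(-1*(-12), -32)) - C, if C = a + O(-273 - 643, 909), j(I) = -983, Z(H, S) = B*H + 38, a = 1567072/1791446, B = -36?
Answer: -939501240/895723 ≈ -1048.9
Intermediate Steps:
a = 783536/895723 (a = 1567072*(1/1791446) = 783536/895723 ≈ 0.87475)
Z(H, S) = 38 - 36*H (Z(H, S) = -36*H + 38 = 38 - 36*H)
O(R, u) = 65
C = 59005531/895723 (C = 783536/895723 + 65 = 59005531/895723 ≈ 65.875)
j(Z(-1*(-12), -32)) - C = -983 - 1*59005531/895723 = -983 - 59005531/895723 = -939501240/895723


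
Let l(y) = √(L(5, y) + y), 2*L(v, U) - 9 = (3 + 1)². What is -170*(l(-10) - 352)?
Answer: 59840 - 85*√10 ≈ 59571.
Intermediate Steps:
L(v, U) = 25/2 (L(v, U) = 9/2 + (3 + 1)²/2 = 9/2 + (½)*4² = 9/2 + (½)*16 = 9/2 + 8 = 25/2)
l(y) = √(25/2 + y)
-170*(l(-10) - 352) = -170*(√(50 + 4*(-10))/2 - 352) = -170*(√(50 - 40)/2 - 352) = -170*(√10/2 - 352) = -170*(-352 + √10/2) = 59840 - 85*√10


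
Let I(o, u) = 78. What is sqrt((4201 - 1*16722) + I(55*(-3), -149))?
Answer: I*sqrt(12443) ≈ 111.55*I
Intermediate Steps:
sqrt((4201 - 1*16722) + I(55*(-3), -149)) = sqrt((4201 - 1*16722) + 78) = sqrt((4201 - 16722) + 78) = sqrt(-12521 + 78) = sqrt(-12443) = I*sqrt(12443)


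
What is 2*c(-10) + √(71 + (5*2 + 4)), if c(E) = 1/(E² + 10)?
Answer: 1/55 + √85 ≈ 9.2377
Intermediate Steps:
c(E) = 1/(10 + E²)
2*c(-10) + √(71 + (5*2 + 4)) = 2/(10 + (-10)²) + √(71 + (5*2 + 4)) = 2/(10 + 100) + √(71 + (10 + 4)) = 2/110 + √(71 + 14) = 2*(1/110) + √85 = 1/55 + √85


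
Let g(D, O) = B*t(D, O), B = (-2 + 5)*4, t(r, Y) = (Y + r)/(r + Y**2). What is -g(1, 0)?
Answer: -12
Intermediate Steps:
t(r, Y) = (Y + r)/(r + Y**2)
B = 12 (B = 3*4 = 12)
g(D, O) = 12*(D + O)/(D + O**2) (g(D, O) = 12*((O + D)/(D + O**2)) = 12*((D + O)/(D + O**2)) = 12*(D + O)/(D + O**2))
-g(1, 0) = -12*(1 + 0)/(1 + 0**2) = -12/(1 + 0) = -12/1 = -12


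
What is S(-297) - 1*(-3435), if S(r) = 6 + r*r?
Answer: 91650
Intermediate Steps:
S(r) = 6 + r²
S(-297) - 1*(-3435) = (6 + (-297)²) - 1*(-3435) = (6 + 88209) + 3435 = 88215 + 3435 = 91650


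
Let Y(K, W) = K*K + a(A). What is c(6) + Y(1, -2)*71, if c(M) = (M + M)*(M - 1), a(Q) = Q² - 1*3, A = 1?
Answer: -11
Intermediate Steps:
a(Q) = -3 + Q² (a(Q) = Q² - 3 = -3 + Q²)
Y(K, W) = -2 + K² (Y(K, W) = K*K + (-3 + 1²) = K² + (-3 + 1) = K² - 2 = -2 + K²)
c(M) = 2*M*(-1 + M) (c(M) = (2*M)*(-1 + M) = 2*M*(-1 + M))
c(6) + Y(1, -2)*71 = 2*6*(-1 + 6) + (-2 + 1²)*71 = 2*6*5 + (-2 + 1)*71 = 60 - 1*71 = 60 - 71 = -11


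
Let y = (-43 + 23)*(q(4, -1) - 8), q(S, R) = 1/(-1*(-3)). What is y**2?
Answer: 211600/9 ≈ 23511.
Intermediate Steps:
q(S, R) = 1/3
y = 460/3 (y = (-43 + 23)*(1/3 - 8) = -20*(-23/3) = 460/3 ≈ 153.33)
y**2 = (460/3)**2 = 211600/9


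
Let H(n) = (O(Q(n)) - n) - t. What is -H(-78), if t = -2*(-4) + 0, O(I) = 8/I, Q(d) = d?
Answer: -2726/39 ≈ -69.897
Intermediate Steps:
t = 8 (t = 8 + 0 = 8)
H(n) = -8 - n + 8/n (H(n) = (8/n - n) - 1*8 = (-n + 8/n) - 8 = -8 - n + 8/n)
-H(-78) = -(-8 - 1*(-78) + 8/(-78)) = -(-8 + 78 + 8*(-1/78)) = -(-8 + 78 - 4/39) = -1*2726/39 = -2726/39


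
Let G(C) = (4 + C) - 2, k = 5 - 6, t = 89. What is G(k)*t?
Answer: 89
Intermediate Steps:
k = -1
G(C) = 2 + C
G(k)*t = (2 - 1)*89 = 1*89 = 89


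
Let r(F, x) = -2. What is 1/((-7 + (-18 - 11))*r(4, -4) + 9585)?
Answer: 1/9657 ≈ 0.00010355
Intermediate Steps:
1/((-7 + (-18 - 11))*r(4, -4) + 9585) = 1/((-7 + (-18 - 11))*(-2) + 9585) = 1/((-7 - 29)*(-2) + 9585) = 1/(-36*(-2) + 9585) = 1/(72 + 9585) = 1/9657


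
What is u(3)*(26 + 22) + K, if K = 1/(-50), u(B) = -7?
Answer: -16801/50 ≈ -336.02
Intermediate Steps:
K = -1/50 ≈ -0.020000
u(3)*(26 + 22) + K = -7*(26 + 22) - 1/50 = -7*48 - 1/50 = -336 - 1/50 = -16801/50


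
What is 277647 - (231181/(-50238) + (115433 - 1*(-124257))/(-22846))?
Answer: 159341577283751/573868674 ≈ 2.7766e+5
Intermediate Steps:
277647 - (231181/(-50238) + (115433 - 1*(-124257))/(-22846)) = 277647 - (231181*(-1/50238) + (115433 + 124257)*(-1/22846)) = 277647 - (-231181/50238 + 239690*(-1/22846)) = 277647 - (-231181/50238 - 119845/11423) = 277647 - 1*(-8661553673/573868674) = 277647 + 8661553673/573868674 = 159341577283751/573868674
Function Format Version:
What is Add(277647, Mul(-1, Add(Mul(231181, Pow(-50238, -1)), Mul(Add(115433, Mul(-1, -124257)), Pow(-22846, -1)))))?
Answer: Rational(159341577283751, 573868674) ≈ 2.7766e+5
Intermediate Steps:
Add(277647, Mul(-1, Add(Mul(231181, Pow(-50238, -1)), Mul(Add(115433, Mul(-1, -124257)), Pow(-22846, -1))))) = Add(277647, Mul(-1, Add(Mul(231181, Rational(-1, 50238)), Mul(Add(115433, 124257), Rational(-1, 22846))))) = Add(277647, Mul(-1, Add(Rational(-231181, 50238), Mul(239690, Rational(-1, 22846))))) = Add(277647, Mul(-1, Add(Rational(-231181, 50238), Rational(-119845, 11423)))) = Add(277647, Mul(-1, Rational(-8661553673, 573868674))) = Add(277647, Rational(8661553673, 573868674)) = Rational(159341577283751, 573868674)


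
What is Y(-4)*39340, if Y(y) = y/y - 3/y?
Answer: 68845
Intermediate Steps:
Y(y) = 1 - 3/y
Y(-4)*39340 = ((-3 - 4)/(-4))*39340 = -¼*(-7)*39340 = (7/4)*39340 = 68845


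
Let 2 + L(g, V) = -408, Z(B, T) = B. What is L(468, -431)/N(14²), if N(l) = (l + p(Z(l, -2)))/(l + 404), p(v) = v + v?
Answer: -20500/49 ≈ -418.37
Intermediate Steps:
p(v) = 2*v
L(g, V) = -410 (L(g, V) = -2 - 408 = -410)
N(l) = 3*l/(404 + l) (N(l) = (l + 2*l)/(l + 404) = (3*l)/(404 + l) = 3*l/(404 + l))
L(468, -431)/N(14²) = -410/(3*14²/(404 + 14²)) = -410/(3*196/(404 + 196)) = -410/(3*196/600) = -410/(3*196*(1/600)) = -410/49/50 = -410*50/49 = -20500/49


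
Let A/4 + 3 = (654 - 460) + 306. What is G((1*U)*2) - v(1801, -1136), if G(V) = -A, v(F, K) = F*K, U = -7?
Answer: 2043948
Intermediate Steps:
A = 1988 (A = -12 + 4*((654 - 460) + 306) = -12 + 4*(194 + 306) = -12 + 4*500 = -12 + 2000 = 1988)
G(V) = -1988 (G(V) = -1*1988 = -1988)
G((1*U)*2) - v(1801, -1136) = -1988 - 1801*(-1136) = -1988 - 1*(-2045936) = -1988 + 2045936 = 2043948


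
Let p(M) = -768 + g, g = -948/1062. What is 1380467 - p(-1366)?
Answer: 244478753/177 ≈ 1.3812e+6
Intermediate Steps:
g = -158/177 (g = -948*1/1062 = -158/177 ≈ -0.89266)
p(M) = -136094/177 (p(M) = -768 - 158/177 = -136094/177)
1380467 - p(-1366) = 1380467 - 1*(-136094/177) = 1380467 + 136094/177 = 244478753/177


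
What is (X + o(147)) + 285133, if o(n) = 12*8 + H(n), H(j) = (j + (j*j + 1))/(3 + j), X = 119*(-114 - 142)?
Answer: 38236507/150 ≈ 2.5491e+5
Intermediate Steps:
X = -30464 (X = 119*(-256) = -30464)
H(j) = (1 + j + j²)/(3 + j) (H(j) = (j + (j² + 1))/(3 + j) = (j + (1 + j²))/(3 + j) = (1 + j + j²)/(3 + j))
o(n) = 96 + (1 + n + n²)/(3 + n) (o(n) = 12*8 + (1 + n + n²)/(3 + n) = 96 + (1 + n + n²)/(3 + n))
(X + o(147)) + 285133 = (-30464 + (289 + 147² + 97*147)/(3 + 147)) + 285133 = (-30464 + (289 + 21609 + 14259)/150) + 285133 = (-30464 + (1/150)*36157) + 285133 = (-30464 + 36157/150) + 285133 = -4533443/150 + 285133 = 38236507/150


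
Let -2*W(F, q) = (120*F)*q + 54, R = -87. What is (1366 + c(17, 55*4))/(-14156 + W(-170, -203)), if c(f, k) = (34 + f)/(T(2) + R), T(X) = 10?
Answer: -105131/160528291 ≈ -0.00065491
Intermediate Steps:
W(F, q) = -27 - 60*F*q (W(F, q) = -((120*F)*q + 54)/2 = -(120*F*q + 54)/2 = -(54 + 120*F*q)/2 = -27 - 60*F*q)
c(f, k) = -34/77 - f/77 (c(f, k) = (34 + f)/(10 - 87) = (34 + f)/(-77) = (34 + f)*(-1/77) = -34/77 - f/77)
(1366 + c(17, 55*4))/(-14156 + W(-170, -203)) = (1366 + (-34/77 - 1/77*17))/(-14156 + (-27 - 60*(-170)*(-203))) = (1366 + (-34/77 - 17/77))/(-14156 + (-27 - 2070600)) = (1366 - 51/77)/(-14156 - 2070627) = (105131/77)/(-2084783) = (105131/77)*(-1/2084783) = -105131/160528291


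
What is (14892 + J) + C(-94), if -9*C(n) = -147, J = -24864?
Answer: -29867/3 ≈ -9955.7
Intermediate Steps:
C(n) = 49/3 (C(n) = -⅑*(-147) = 49/3)
(14892 + J) + C(-94) = (14892 - 24864) + 49/3 = -9972 + 49/3 = -29867/3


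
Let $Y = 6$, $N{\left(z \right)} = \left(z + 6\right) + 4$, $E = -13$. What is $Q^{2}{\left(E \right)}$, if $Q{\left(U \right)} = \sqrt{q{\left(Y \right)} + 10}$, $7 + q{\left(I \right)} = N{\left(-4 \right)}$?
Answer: $9$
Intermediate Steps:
$N{\left(z \right)} = 10 + z$ ($N{\left(z \right)} = \left(6 + z\right) + 4 = 10 + z$)
$q{\left(I \right)} = -1$ ($q{\left(I \right)} = -7 + \left(10 - 4\right) = -7 + 6 = -1$)
$Q{\left(U \right)} = 3$ ($Q{\left(U \right)} = \sqrt{-1 + 10} = \sqrt{9} = 3$)
$Q^{2}{\left(E \right)} = 3^{2} = 9$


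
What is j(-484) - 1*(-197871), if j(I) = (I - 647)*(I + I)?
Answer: 1292679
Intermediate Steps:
j(I) = 2*I*(-647 + I) (j(I) = (-647 + I)*(2*I) = 2*I*(-647 + I))
j(-484) - 1*(-197871) = 2*(-484)*(-647 - 484) - 1*(-197871) = 2*(-484)*(-1131) + 197871 = 1094808 + 197871 = 1292679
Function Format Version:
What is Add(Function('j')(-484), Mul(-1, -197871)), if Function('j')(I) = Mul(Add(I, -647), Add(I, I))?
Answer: 1292679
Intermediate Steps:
Function('j')(I) = Mul(2, I, Add(-647, I)) (Function('j')(I) = Mul(Add(-647, I), Mul(2, I)) = Mul(2, I, Add(-647, I)))
Add(Function('j')(-484), Mul(-1, -197871)) = Add(Mul(2, -484, Add(-647, -484)), Mul(-1, -197871)) = Add(Mul(2, -484, -1131), 197871) = Add(1094808, 197871) = 1292679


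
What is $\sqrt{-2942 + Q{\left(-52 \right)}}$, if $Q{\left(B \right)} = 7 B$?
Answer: $i \sqrt{3306} \approx 57.498 i$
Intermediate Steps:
$\sqrt{-2942 + Q{\left(-52 \right)}} = \sqrt{-2942 + 7 \left(-52\right)} = \sqrt{-2942 - 364} = \sqrt{-3306} = i \sqrt{3306}$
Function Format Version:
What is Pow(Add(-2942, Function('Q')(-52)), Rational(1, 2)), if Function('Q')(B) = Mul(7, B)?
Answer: Mul(I, Pow(3306, Rational(1, 2))) ≈ Mul(57.498, I)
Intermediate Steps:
Pow(Add(-2942, Function('Q')(-52)), Rational(1, 2)) = Pow(Add(-2942, Mul(7, -52)), Rational(1, 2)) = Pow(Add(-2942, -364), Rational(1, 2)) = Pow(-3306, Rational(1, 2)) = Mul(I, Pow(3306, Rational(1, 2)))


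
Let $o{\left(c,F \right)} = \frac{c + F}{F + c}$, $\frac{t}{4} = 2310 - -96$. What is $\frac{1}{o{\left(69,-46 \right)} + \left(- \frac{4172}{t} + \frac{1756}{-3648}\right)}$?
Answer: $\frac{121904}{10379} \approx 11.745$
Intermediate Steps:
$t = 9624$ ($t = 4 \left(2310 - -96\right) = 4 \left(2310 + 96\right) = 4 \cdot 2406 = 9624$)
$o{\left(c,F \right)} = 1$ ($o{\left(c,F \right)} = \frac{F + c}{F + c} = 1$)
$\frac{1}{o{\left(69,-46 \right)} + \left(- \frac{4172}{t} + \frac{1756}{-3648}\right)} = \frac{1}{1 + \left(- \frac{4172}{9624} + \frac{1756}{-3648}\right)} = \frac{1}{1 + \left(\left(-4172\right) \frac{1}{9624} + 1756 \left(- \frac{1}{3648}\right)\right)} = \frac{1}{1 - \frac{111525}{121904}} = \frac{1}{\frac{10379}{121904}} = \frac{121904}{10379}$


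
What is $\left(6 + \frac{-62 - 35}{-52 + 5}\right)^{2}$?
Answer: $\frac{143641}{2209} \approx 65.025$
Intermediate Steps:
$\left(6 + \frac{-62 - 35}{-52 + 5}\right)^{2} = \left(6 - \frac{97}{-47}\right)^{2} = \left(6 - - \frac{97}{47}\right)^{2} = \left(6 + \frac{97}{47}\right)^{2} = \left(\frac{379}{47}\right)^{2} = \frac{143641}{2209}$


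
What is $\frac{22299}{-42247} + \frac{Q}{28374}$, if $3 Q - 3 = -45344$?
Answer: $- \frac{3813656705}{3596149134} \approx -1.0605$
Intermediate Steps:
$Q = - \frac{45341}{3}$ ($Q = 1 + \frac{1}{3} \left(-45344\right) = 1 - \frac{45344}{3} = - \frac{45341}{3} \approx -15114.0$)
$\frac{22299}{-42247} + \frac{Q}{28374} = \frac{22299}{-42247} - \frac{45341}{3 \cdot 28374} = 22299 \left(- \frac{1}{42247}\right) - \frac{45341}{85122} = - \frac{22299}{42247} - \frac{45341}{85122} = - \frac{3813656705}{3596149134}$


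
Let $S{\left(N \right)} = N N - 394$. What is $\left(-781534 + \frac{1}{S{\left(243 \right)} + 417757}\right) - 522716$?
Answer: $- \frac{621360350999}{476412} \approx -1.3043 \cdot 10^{6}$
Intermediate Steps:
$S{\left(N \right)} = -394 + N^{2}$ ($S{\left(N \right)} = N^{2} - 394 = -394 + N^{2}$)
$\left(-781534 + \frac{1}{S{\left(243 \right)} + 417757}\right) - 522716 = \left(-781534 + \frac{1}{\left(-394 + 243^{2}\right) + 417757}\right) - 522716 = \left(-781534 + \frac{1}{\left(-394 + 59049\right) + 417757}\right) - 522716 = \left(-781534 + \frac{1}{58655 + 417757}\right) - 522716 = \left(-781534 + \frac{1}{476412}\right) - 522716 = - \frac{372332176007}{476412} - 522716 = - \frac{621360350999}{476412}$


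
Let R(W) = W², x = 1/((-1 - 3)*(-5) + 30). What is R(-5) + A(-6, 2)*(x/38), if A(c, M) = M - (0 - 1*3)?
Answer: 9501/380 ≈ 25.003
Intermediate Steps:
x = 1/50 (x = 1/(-4*(-5) + 30) = 1/(20 + 30) = 1/50 ≈ 0.020000)
A(c, M) = 3 + M (A(c, M) = M - (0 - 3) = M - 1*(-3) = M + 3 = 3 + M)
R(-5) + A(-6, 2)*(x/38) = (-5)² + (3 + 2)*((1/50)/38) = 25 + 5*((1/50)*(1/38)) = 25 + 5*(1/1900) = 25 + 1/380 = 9501/380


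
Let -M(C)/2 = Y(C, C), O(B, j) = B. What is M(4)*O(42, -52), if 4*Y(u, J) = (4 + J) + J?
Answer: -252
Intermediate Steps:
Y(u, J) = 1 + J/2 (Y(u, J) = ((4 + J) + J)/4 = (4 + 2*J)/4 = 1 + J/2)
M(C) = -2 - C (M(C) = -2*(1 + C/2) = -2 - C)
M(4)*O(42, -52) = (-2 - 1*4)*42 = (-2 - 4)*42 = -6*42 = -252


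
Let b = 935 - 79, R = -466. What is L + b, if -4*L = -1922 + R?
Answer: 1453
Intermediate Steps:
b = 856
L = 597 (L = -(-1922 - 466)/4 = -¼*(-2388) = 597)
L + b = 597 + 856 = 1453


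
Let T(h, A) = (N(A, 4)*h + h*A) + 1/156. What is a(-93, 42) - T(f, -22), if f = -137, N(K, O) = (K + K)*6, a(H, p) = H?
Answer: -6126901/156 ≈ -39275.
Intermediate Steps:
N(K, O) = 12*K (N(K, O) = (2*K)*6 = 12*K)
T(h, A) = 1/156 + 13*A*h (T(h, A) = ((12*A)*h + h*A) + 1/156 = (12*A*h + A*h) + 1/156 = 13*A*h + 1/156 = 1/156 + 13*A*h)
a(-93, 42) - T(f, -22) = -93 - (1/156 + 13*(-22)*(-137)) = -93 - (1/156 + 39182) = -93 - 1*6112393/156 = -93 - 6112393/156 = -6126901/156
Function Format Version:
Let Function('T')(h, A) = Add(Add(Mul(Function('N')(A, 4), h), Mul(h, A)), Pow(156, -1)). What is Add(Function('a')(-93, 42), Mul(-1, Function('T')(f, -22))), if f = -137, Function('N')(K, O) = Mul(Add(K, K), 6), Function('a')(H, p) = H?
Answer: Rational(-6126901, 156) ≈ -39275.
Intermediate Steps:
Function('N')(K, O) = Mul(12, K) (Function('N')(K, O) = Mul(Mul(2, K), 6) = Mul(12, K))
Function('T')(h, A) = Add(Rational(1, 156), Mul(13, A, h)) (Function('T')(h, A) = Add(Add(Mul(Mul(12, A), h), Mul(h, A)), Pow(156, -1)) = Add(Add(Mul(12, A, h), Mul(A, h)), Rational(1, 156)) = Add(Mul(13, A, h), Rational(1, 156)) = Add(Rational(1, 156), Mul(13, A, h)))
Add(Function('a')(-93, 42), Mul(-1, Function('T')(f, -22))) = Add(-93, Mul(-1, Add(Rational(1, 156), Mul(13, -22, -137)))) = Add(-93, Mul(-1, Add(Rational(1, 156), 39182))) = Add(-93, Mul(-1, Rational(6112393, 156))) = Add(-93, Rational(-6112393, 156)) = Rational(-6126901, 156)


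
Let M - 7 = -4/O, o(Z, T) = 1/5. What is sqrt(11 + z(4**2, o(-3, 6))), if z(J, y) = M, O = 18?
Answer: 4*sqrt(10)/3 ≈ 4.2164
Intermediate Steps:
o(Z, T) = 1/5
M = 61/9 (M = 7 - 4/18 = 7 - 4*1/18 = 7 - 2/9 = 61/9 ≈ 6.7778)
z(J, y) = 61/9
sqrt(11 + z(4**2, o(-3, 6))) = sqrt(11 + 61/9) = sqrt(160/9) = 4*sqrt(10)/3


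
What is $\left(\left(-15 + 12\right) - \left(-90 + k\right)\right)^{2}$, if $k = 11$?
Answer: $5776$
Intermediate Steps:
$\left(\left(-15 + 12\right) - \left(-90 + k\right)\right)^{2} = \left(\left(-15 + 12\right) + \left(6 \cdot 15 - 11\right)\right)^{2} = \left(-3 + \left(90 - 11\right)\right)^{2} = \left(-3 + 79\right)^{2} = 76^{2} = 5776$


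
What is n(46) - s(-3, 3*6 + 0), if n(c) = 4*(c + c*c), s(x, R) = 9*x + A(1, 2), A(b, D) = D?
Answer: 8673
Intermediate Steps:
s(x, R) = 2 + 9*x (s(x, R) = 9*x + 2 = 2 + 9*x)
n(c) = 4*c + 4*c**2 (n(c) = 4*(c + c**2) = 4*c + 4*c**2)
n(46) - s(-3, 3*6 + 0) = 4*46*(1 + 46) - (2 + 9*(-3)) = 4*46*47 - (2 - 27) = 8648 - 1*(-25) = 8648 + 25 = 8673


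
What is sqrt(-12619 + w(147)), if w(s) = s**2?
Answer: sqrt(8990) ≈ 94.816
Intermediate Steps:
sqrt(-12619 + w(147)) = sqrt(-12619 + 147**2) = sqrt(-12619 + 21609) = sqrt(8990)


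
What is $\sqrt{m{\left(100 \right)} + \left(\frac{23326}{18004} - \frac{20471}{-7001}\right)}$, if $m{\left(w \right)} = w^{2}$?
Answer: $\frac{3 \sqrt{4415083075779646690}}{63023002} \approx 100.02$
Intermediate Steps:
$\sqrt{m{\left(100 \right)} + \left(\frac{23326}{18004} - \frac{20471}{-7001}\right)} = \sqrt{100^{2} + \left(\frac{23326}{18004} - \frac{20471}{-7001}\right)} = \sqrt{10000 + \left(23326 \cdot \frac{1}{18004} - - \frac{20471}{7001}\right)} = \sqrt{10000 + \left(\frac{11663}{9002} + \frac{20471}{7001}\right)} = \sqrt{10000 + \frac{265932605}{63023002}} = \sqrt{\frac{630495952605}{63023002}} = \frac{3 \sqrt{4415083075779646690}}{63023002}$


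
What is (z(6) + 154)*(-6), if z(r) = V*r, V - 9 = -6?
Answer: -1032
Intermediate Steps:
V = 3 (V = 9 - 6 = 3)
z(r) = 3*r
(z(6) + 154)*(-6) = (3*6 + 154)*(-6) = (18 + 154)*(-6) = 172*(-6) = -1032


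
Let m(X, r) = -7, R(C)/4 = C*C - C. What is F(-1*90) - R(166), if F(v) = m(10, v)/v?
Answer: -9860393/90 ≈ -1.0956e+5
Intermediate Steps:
R(C) = -4*C + 4*C² (R(C) = 4*(C*C - C) = 4*(C² - C) = -4*C + 4*C²)
F(v) = -7/v
F(-1*90) - R(166) = -7/((-1*90)) - 4*166*(-1 + 166) = -7/(-90) - 4*166*165 = -7*(-1/90) - 1*109560 = 7/90 - 109560 = -9860393/90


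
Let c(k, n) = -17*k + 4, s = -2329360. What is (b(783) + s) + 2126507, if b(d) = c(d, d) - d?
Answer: -216943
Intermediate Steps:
c(k, n) = 4 - 17*k
b(d) = 4 - 18*d (b(d) = (4 - 17*d) - d = 4 - 18*d)
(b(783) + s) + 2126507 = ((4 - 18*783) - 2329360) + 2126507 = ((4 - 14094) - 2329360) + 2126507 = (-14090 - 2329360) + 2126507 = -2343450 + 2126507 = -216943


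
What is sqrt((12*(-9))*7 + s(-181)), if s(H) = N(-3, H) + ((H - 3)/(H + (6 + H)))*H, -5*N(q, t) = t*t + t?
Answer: I*sqrt(58342526)/89 ≈ 85.823*I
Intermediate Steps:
N(q, t) = -t/5 - t**2/5 (N(q, t) = -(t*t + t)/5 = -(t**2 + t)/5 = -(t + t**2)/5 = -t/5 - t**2/5)
s(H) = -H*(1 + H)/5 + H*(-3 + H)/(6 + 2*H) (s(H) = -H*(1 + H)/5 + ((H - 3)/(H + (6 + H)))*H = -H*(1 + H)/5 + ((-3 + H)/(6 + 2*H))*H = -H*(1 + H)/5 + H*(-3 + H)/(6 + 2*H))
sqrt((12*(-9))*7 + s(-181)) = sqrt((12*(-9))*7 + (1/10)*(-181)*(-21 - 1*(-181) + 2*(-181)*(-1 - 1*(-181)))/(3 - 181)) = sqrt(-108*7 + (1/10)*(-181)*(-21 + 181 + 2*(-181)*(-1 + 181))/(-178)) = sqrt(-756 + (1/10)*(-181)*(-1/178)*(-21 + 181 + 2*(-181)*180)) = sqrt(-756 + (1/10)*(-181)*(-1/178)*(-21 + 181 - 65160)) = sqrt(-756 + (1/10)*(-181)*(-1/178)*(-65000)) = sqrt(-756 - 588250/89) = sqrt(-655534/89) = I*sqrt(58342526)/89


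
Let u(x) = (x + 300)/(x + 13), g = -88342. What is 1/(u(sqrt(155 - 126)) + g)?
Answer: -1766287/155988485881 + 41*sqrt(29)/155988485881 ≈ -1.1322e-5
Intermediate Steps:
u(x) = (300 + x)/(13 + x)
1/(u(sqrt(155 - 126)) + g) = 1/((300 + sqrt(155 - 126))/(13 + sqrt(155 - 126)) - 88342) = 1/((300 + sqrt(29))/(13 + sqrt(29)) - 88342) = 1/(-88342 + (300 + sqrt(29))/(13 + sqrt(29)))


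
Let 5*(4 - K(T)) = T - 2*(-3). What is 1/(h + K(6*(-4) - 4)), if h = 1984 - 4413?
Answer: -5/12103 ≈ -0.00041312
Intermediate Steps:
h = -2429
K(T) = 14/5 - T/5 (K(T) = 4 - (T - 2*(-3))/5 = 4 - (T + 6)/5 = 4 - (6 + T)/5 = 4 + (-6/5 - T/5) = 14/5 - T/5)
1/(h + K(6*(-4) - 4)) = 1/(-2429 + (14/5 - (6*(-4) - 4)/5)) = 1/(-2429 + (14/5 - (-24 - 4)/5)) = 1/(-2429 + (14/5 - ⅕*(-28))) = 1/(-2429 + (14/5 + 28/5)) = 1/(-2429 + 42/5) = 1/(-12103/5) = -5/12103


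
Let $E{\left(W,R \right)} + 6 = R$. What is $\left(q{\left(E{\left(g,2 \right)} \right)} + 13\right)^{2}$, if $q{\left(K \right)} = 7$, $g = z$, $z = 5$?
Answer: $400$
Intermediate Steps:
$g = 5$
$E{\left(W,R \right)} = -6 + R$
$\left(q{\left(E{\left(g,2 \right)} \right)} + 13\right)^{2} = \left(7 + 13\right)^{2} = 20^{2} = 400$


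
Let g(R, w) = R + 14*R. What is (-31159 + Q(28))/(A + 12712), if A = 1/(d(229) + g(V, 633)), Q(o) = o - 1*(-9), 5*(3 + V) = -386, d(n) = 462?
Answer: -23061402/9419591 ≈ -2.4482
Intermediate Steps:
V = -401/5 (V = -3 + (⅕)*(-386) = -3 - 386/5 = -401/5 ≈ -80.200)
g(R, w) = 15*R
Q(o) = 9 + o (Q(o) = o + 9 = 9 + o)
A = -1/741 (A = 1/(462 + 15*(-401/5)) = 1/(462 - 1203) = 1/(-741) = -1/741 ≈ -0.0013495)
(-31159 + Q(28))/(A + 12712) = (-31159 + (9 + 28))/(-1/741 + 12712) = (-31159 + 37)/(9419591/741) = -31122*741/9419591 = -23061402/9419591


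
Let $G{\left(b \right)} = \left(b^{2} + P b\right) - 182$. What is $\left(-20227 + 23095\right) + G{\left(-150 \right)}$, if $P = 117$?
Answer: $7636$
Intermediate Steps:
$G{\left(b \right)} = -182 + b^{2} + 117 b$ ($G{\left(b \right)} = \left(b^{2} + 117 b\right) - 182 = -182 + b^{2} + 117 b$)
$\left(-20227 + 23095\right) + G{\left(-150 \right)} = \left(-20227 + 23095\right) + \left(-182 + \left(-150\right)^{2} + 117 \left(-150\right)\right) = 2868 - -4768 = 2868 + 4768 = 7636$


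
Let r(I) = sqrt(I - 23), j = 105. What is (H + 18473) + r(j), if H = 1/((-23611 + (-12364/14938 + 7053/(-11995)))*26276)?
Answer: 93348454085811087331/5053237378109632 + sqrt(82) ≈ 18482.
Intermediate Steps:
r(I) = sqrt(-23 + I)
H = -8144605/5053237378109632 (H = (1/26276)/(-23611 + (-12364*1/14938 + 7053*(-1/11995))) = (1/26276)/(-23611 + (-562/679 - 7053/11995)) = (1/26276)/(-23611 - 11530177/8144605) = (1/26276)/(-192313798832/8144605) = -8144605/192313798832*1/26276 = -8144605/5053237378109632 ≈ -1.6118e-9)
(H + 18473) + r(j) = (-8144605/5053237378109632 + 18473) + sqrt(-23 + 105) = 93348454085811087331/5053237378109632 + sqrt(82)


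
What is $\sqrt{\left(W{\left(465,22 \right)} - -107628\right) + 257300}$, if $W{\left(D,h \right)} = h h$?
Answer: $2 \sqrt{91353} \approx 604.49$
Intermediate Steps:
$W{\left(D,h \right)} = h^{2}$
$\sqrt{\left(W{\left(465,22 \right)} - -107628\right) + 257300} = \sqrt{\left(22^{2} - -107628\right) + 257300} = \sqrt{\left(484 + 107628\right) + 257300} = \sqrt{108112 + 257300} = \sqrt{365412} = 2 \sqrt{91353}$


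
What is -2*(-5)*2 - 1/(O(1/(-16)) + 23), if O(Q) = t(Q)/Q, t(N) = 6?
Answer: 1461/73 ≈ 20.014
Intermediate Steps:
O(Q) = 6/Q
-2*(-5)*2 - 1/(O(1/(-16)) + 23) = -2*(-5)*2 - 1/(6/((1/(-16))) + 23) = 10*2 - 1/(6/((1*(-1/16))) + 23) = 20 - 1/(6/(-1/16) + 23) = 20 - 1/(6*(-16) + 23) = 20 - 1/(-96 + 23) = 20 - 1/(-73) = 20 - 1*(-1/73) = 20 + 1/73 = 1461/73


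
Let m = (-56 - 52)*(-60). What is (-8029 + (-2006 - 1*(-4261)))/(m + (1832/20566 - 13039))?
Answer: 59374042/67445281 ≈ 0.88033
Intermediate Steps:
m = 6480 (m = -108*(-60) = 6480)
(-8029 + (-2006 - 1*(-4261)))/(m + (1832/20566 - 13039)) = (-8029 + (-2006 - 1*(-4261)))/(6480 + (1832/20566 - 13039)) = (-8029 + (-2006 + 4261))/(6480 + (1832*(1/20566) - 13039)) = (-8029 + 2255)/(6480 + (916/10283 - 13039)) = -5774/(6480 - 134079121/10283) = -5774/(-67445281/10283) = -5774*(-10283/67445281) = 59374042/67445281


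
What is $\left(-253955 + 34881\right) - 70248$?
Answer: $-289322$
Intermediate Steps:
$\left(-253955 + 34881\right) - 70248 = -219074 - 70248 = -289322$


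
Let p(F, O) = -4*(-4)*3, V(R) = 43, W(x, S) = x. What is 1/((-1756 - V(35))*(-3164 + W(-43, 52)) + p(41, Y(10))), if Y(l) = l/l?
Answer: 1/5769441 ≈ 1.7333e-7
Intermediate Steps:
Y(l) = 1
p(F, O) = 48 (p(F, O) = 16*3 = 48)
1/((-1756 - V(35))*(-3164 + W(-43, 52)) + p(41, Y(10))) = 1/((-1756 - 1*43)*(-3164 - 43) + 48) = 1/((-1756 - 43)*(-3207) + 48) = 1/(-1799*(-3207) + 48) = 1/(5769393 + 48) = 1/5769441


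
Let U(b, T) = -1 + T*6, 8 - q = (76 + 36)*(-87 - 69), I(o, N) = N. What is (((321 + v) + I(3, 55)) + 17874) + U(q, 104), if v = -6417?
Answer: 12456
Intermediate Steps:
q = 17480 (q = 8 - (76 + 36)*(-87 - 69) = 8 - 112*(-156) = 8 - 1*(-17472) = 8 + 17472 = 17480)
U(b, T) = -1 + 6*T
(((321 + v) + I(3, 55)) + 17874) + U(q, 104) = (((321 - 6417) + 55) + 17874) + (-1 + 6*104) = ((-6096 + 55) + 17874) + (-1 + 624) = (-6041 + 17874) + 623 = 11833 + 623 = 12456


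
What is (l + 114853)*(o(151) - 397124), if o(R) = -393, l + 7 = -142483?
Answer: 10986177329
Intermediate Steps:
l = -142490 (l = -7 - 142483 = -142490)
(l + 114853)*(o(151) - 397124) = (-142490 + 114853)*(-393 - 397124) = -27637*(-397517) = 10986177329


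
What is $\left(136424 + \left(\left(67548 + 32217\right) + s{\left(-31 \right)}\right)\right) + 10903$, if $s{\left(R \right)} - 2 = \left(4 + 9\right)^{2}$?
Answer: $247263$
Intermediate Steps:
$s{\left(R \right)} = 171$ ($s{\left(R \right)} = 2 + \left(4 + 9\right)^{2} = 2 + 13^{2} = 2 + 169 = 171$)
$\left(136424 + \left(\left(67548 + 32217\right) + s{\left(-31 \right)}\right)\right) + 10903 = \left(136424 + \left(\left(67548 + 32217\right) + 171\right)\right) + 10903 = \left(136424 + \left(99765 + 171\right)\right) + 10903 = \left(136424 + 99936\right) + 10903 = 236360 + 10903 = 247263$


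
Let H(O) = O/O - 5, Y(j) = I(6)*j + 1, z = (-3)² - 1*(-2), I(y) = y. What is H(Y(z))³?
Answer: -64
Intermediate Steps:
z = 11 (z = 9 + 2 = 11)
Y(j) = 1 + 6*j (Y(j) = 6*j + 1 = 1 + 6*j)
H(O) = -4 (H(O) = 1 - 5 = -4)
H(Y(z))³ = (-4)³ = -64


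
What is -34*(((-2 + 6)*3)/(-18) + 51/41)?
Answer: -2414/123 ≈ -19.626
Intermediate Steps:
-34*(((-2 + 6)*3)/(-18) + 51/41) = -34*((4*3)*(-1/18) + 51*(1/41)) = -34*(12*(-1/18) + 51/41) = -34*(-⅔ + 51/41) = -34*71/123 = -2414/123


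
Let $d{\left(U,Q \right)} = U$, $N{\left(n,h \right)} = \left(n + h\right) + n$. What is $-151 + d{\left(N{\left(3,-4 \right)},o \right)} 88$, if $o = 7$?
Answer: $25$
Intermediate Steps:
$N{\left(n,h \right)} = h + 2 n$ ($N{\left(n,h \right)} = \left(h + n\right) + n = h + 2 n$)
$-151 + d{\left(N{\left(3,-4 \right)},o \right)} 88 = -151 + \left(-4 + 2 \cdot 3\right) 88 = -151 + \left(-4 + 6\right) 88 = -151 + 2 \cdot 88 = -151 + 176 = 25$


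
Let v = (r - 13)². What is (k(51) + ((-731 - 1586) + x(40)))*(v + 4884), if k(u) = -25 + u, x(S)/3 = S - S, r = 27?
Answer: -11638280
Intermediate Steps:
x(S) = 0 (x(S) = 3*(S - S) = 3*0 = 0)
v = 196 (v = (27 - 13)² = 14² = 196)
(k(51) + ((-731 - 1586) + x(40)))*(v + 4884) = ((-25 + 51) + ((-731 - 1586) + 0))*(196 + 4884) = (26 + (-2317 + 0))*5080 = (26 - 2317)*5080 = -2291*5080 = -11638280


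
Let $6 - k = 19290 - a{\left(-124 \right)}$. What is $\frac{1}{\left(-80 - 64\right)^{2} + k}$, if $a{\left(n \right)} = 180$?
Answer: $\frac{1}{1632} \approx 0.00061275$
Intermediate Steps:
$k = -19104$ ($k = 6 - \left(19290 - 180\right) = 6 - 19110 = -19104$)
$\frac{1}{\left(-80 - 64\right)^{2} + k} = \frac{1}{\left(-80 - 64\right)^{2} - 19104} = \frac{1}{\left(-144\right)^{2} - 19104} = \frac{1}{20736 - 19104} = \frac{1}{1632}$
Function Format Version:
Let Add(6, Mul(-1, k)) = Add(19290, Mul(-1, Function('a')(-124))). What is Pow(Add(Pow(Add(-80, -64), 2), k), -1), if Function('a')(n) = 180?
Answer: Rational(1, 1632) ≈ 0.00061275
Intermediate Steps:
k = -19104 (k = Add(6, Mul(-1, Add(19290, Mul(-1, 180)))) = Add(6, Mul(-1, Add(19290, -180))) = Add(6, Mul(-1, 19110)) = Add(6, -19110) = -19104)
Pow(Add(Pow(Add(-80, -64), 2), k), -1) = Pow(Add(Pow(Add(-80, -64), 2), -19104), -1) = Pow(Add(Pow(-144, 2), -19104), -1) = Pow(Add(20736, -19104), -1) = Pow(1632, -1) = Rational(1, 1632)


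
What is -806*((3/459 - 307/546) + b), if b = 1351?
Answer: -1165738601/1071 ≈ -1.0885e+6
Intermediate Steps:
-806*((3/459 - 307/546) + b) = -806*((3/459 - 307/546) + 1351) = -806*((3*(1/459) - 307*1/546) + 1351) = -806*((1/153 - 307/546) + 1351) = -806*(-15475/27846 + 1351) = -806*37604471/27846 = -1165738601/1071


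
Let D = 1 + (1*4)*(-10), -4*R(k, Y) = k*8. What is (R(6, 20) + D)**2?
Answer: 2601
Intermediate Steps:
R(k, Y) = -2*k (R(k, Y) = -k*8/4 = -2*k)
D = -39 (D = 1 + 4*(-10) = 1 - 40 = -39)
(R(6, 20) + D)**2 = (-2*6 - 39)**2 = (-12 - 39)**2 = (-51)**2 = 2601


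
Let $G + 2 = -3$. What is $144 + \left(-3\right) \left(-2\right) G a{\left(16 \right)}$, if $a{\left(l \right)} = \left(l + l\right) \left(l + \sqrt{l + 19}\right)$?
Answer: $-15216 - 960 \sqrt{35} \approx -20895.0$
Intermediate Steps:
$G = -5$ ($G = -2 - 3 = -5$)
$a{\left(l \right)} = 2 l \left(l + \sqrt{19 + l}\right)$
$144 + \left(-3\right) \left(-2\right) G a{\left(16 \right)} = 144 + \left(-3\right) \left(-2\right) \left(-5\right) 2 \cdot 16 \left(16 + \sqrt{19 + 16}\right) = 144 + 6 \left(-5\right) 2 \cdot 16 \left(16 + \sqrt{35}\right) = 144 - 30 \left(512 + 32 \sqrt{35}\right) = 144 - \left(15360 + 960 \sqrt{35}\right) = -15216 - 960 \sqrt{35}$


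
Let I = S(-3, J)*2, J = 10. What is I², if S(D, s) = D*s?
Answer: 3600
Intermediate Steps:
I = -60 (I = -3*10*2 = -30*2 = -60)
I² = (-60)² = 3600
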